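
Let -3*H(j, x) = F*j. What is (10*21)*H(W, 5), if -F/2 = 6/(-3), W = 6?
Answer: -1680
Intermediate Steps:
F = 4 (F = -12/(-3) = -12*(-1)/3 = -2*(-2) = 4)
H(j, x) = -4*j/3
(10*21)*H(W, 5) = (10*21)*(-4/3*6) = 210*(-8) = -1680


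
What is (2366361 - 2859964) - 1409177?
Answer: -1902780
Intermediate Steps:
(2366361 - 2859964) - 1409177 = -493603 - 1409177 = -1902780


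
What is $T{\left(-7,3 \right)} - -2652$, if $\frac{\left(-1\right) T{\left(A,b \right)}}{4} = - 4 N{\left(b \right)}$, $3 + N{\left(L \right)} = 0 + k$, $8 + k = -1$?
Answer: $2460$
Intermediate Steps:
$k = -9$ ($k = -8 - 1 = -9$)
$N{\left(L \right)} = -12$ ($N{\left(L \right)} = -3 + \left(0 - 9\right) = -3 - 9 = -12$)
$T{\left(A,b \right)} = -192$ ($T{\left(A,b \right)} = - 4 \left(\left(-4\right) \left(-12\right)\right) = \left(-4\right) 48 = -192$)
$T{\left(-7,3 \right)} - -2652 = -192 - -2652 = -192 + 2652 = 2460$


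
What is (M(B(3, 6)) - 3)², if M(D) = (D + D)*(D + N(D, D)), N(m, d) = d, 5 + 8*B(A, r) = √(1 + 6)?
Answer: 239/64 + 5*√7/4 ≈ 7.0416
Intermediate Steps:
B(A, r) = -5/8 + √7/8 (B(A, r) = -5/8 + √(1 + 6)/8 = -5/8 + √7/8)
M(D) = 4*D² (M(D) = (D + D)*(D + D) = (2*D)*(2*D) = 4*D²)
(M(B(3, 6)) - 3)² = (4*(-5/8 + √7/8)² - 3)² = (-3 + 4*(-5/8 + √7/8)²)²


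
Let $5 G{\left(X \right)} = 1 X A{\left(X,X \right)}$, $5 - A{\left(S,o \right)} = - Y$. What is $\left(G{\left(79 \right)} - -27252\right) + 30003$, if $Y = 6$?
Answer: $\frac{287144}{5} \approx 57429.0$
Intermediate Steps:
$A{\left(S,o \right)} = 11$ ($A{\left(S,o \right)} = 5 - \left(-1\right) 6 = 5 - -6 = 5 + 6 = 11$)
$G{\left(X \right)} = \frac{11 X}{5}$ ($G{\left(X \right)} = \frac{1 X 11}{5} = \frac{X 11}{5} = \frac{11 X}{5}$)
$\left(G{\left(79 \right)} - -27252\right) + 30003 = \left(\frac{11}{5} \cdot 79 - -27252\right) + 30003 = \left(\frac{869}{5} + 27252\right) + 30003 = \frac{137129}{5} + 30003 = \frac{287144}{5}$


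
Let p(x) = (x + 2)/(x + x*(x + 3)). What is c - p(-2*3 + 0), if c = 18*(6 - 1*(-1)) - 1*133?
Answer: -20/3 ≈ -6.6667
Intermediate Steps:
p(x) = (2 + x)/(x + x*(3 + x))
c = -7 (c = 18*(6 + 1) - 133 = 18*7 - 133 = 126 - 133 = -7)
c - p(-2*3 + 0) = -7 - (2 + (-2*3 + 0))/((-2*3 + 0)*(4 + (-2*3 + 0))) = -7 - (2 + (-6 + 0))/((-6 + 0)*(4 + (-6 + 0))) = -7 - (2 - 6)/((-6)*(4 - 6)) = -7 - (-1)*(-4)/(6*(-2)) = -7 - (-1)*(-1)*(-4)/(6*2) = -7 - 1*(-1/3) = -7 + 1/3 = -20/3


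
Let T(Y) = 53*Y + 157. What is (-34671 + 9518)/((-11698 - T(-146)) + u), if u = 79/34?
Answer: 855202/139899 ≈ 6.1130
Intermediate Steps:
T(Y) = 157 + 53*Y
u = 79/34 (u = 79*(1/34) = 79/34 ≈ 2.3235)
(-34671 + 9518)/((-11698 - T(-146)) + u) = (-34671 + 9518)/((-11698 - (157 + 53*(-146))) + 79/34) = -25153/((-11698 - (157 - 7738)) + 79/34) = -25153/((-11698 - 1*(-7581)) + 79/34) = -25153/((-11698 + 7581) + 79/34) = -25153/(-4117 + 79/34) = -25153/(-139899/34) = -25153*(-34/139899) = 855202/139899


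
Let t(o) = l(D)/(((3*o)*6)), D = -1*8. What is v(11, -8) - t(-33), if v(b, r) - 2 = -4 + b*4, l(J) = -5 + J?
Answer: 24935/594 ≈ 41.978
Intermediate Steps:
D = -8
t(o) = -13/(18*o) (t(o) = (-5 - 8)/(((3*o)*6)) = -13*1/(18*o) = -13/(18*o))
v(b, r) = -2 + 4*b (v(b, r) = 2 + (-4 + b*4) = 2 + (-4 + 4*b) = -2 + 4*b)
v(11, -8) - t(-33) = (-2 + 4*11) - (-13)/(18*(-33)) = (-2 + 44) - (-13)*(-1)/(18*33) = 42 - 1*13/594 = 42 - 13/594 = 24935/594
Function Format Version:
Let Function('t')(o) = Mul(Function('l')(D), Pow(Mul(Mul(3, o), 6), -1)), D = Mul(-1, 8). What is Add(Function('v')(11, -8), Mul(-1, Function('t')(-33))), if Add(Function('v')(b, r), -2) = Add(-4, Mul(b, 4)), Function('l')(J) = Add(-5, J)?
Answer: Rational(24935, 594) ≈ 41.978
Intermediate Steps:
D = -8
Function('t')(o) = Mul(Rational(-13, 18), Pow(o, -1)) (Function('t')(o) = Mul(Add(-5, -8), Pow(Mul(Mul(3, o), 6), -1)) = Mul(-13, Pow(Mul(18, o), -1)) = Mul(-13, Mul(Rational(1, 18), Pow(o, -1))) = Mul(Rational(-13, 18), Pow(o, -1)))
Function('v')(b, r) = Add(-2, Mul(4, b)) (Function('v')(b, r) = Add(2, Add(-4, Mul(b, 4))) = Add(2, Add(-4, Mul(4, b))) = Add(-2, Mul(4, b)))
Add(Function('v')(11, -8), Mul(-1, Function('t')(-33))) = Add(Add(-2, Mul(4, 11)), Mul(-1, Mul(Rational(-13, 18), Pow(-33, -1)))) = Add(Add(-2, 44), Mul(-1, Mul(Rational(-13, 18), Rational(-1, 33)))) = Add(42, Mul(-1, Rational(13, 594))) = Add(42, Rational(-13, 594)) = Rational(24935, 594)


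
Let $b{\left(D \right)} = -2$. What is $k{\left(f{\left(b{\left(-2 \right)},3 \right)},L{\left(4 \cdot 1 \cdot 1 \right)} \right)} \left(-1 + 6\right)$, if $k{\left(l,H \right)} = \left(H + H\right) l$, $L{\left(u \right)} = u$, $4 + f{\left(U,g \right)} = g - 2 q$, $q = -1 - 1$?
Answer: $120$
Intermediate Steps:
$q = -2$
$f{\left(U,g \right)} = g$ ($f{\left(U,g \right)} = -4 + \left(g - -4\right) = -4 + \left(g + 4\right) = -4 + \left(4 + g\right) = g$)
$k{\left(l,H \right)} = 2 H l$
$k{\left(f{\left(b{\left(-2 \right)},3 \right)},L{\left(4 \cdot 1 \cdot 1 \right)} \right)} \left(-1 + 6\right) = 2 \cdot 4 \cdot 1 \cdot 1 \cdot 3 \left(-1 + 6\right) = 2 \cdot 4 \cdot 1 \cdot 3 \cdot 5 = 2 \cdot 4 \cdot 3 \cdot 5 = 24 \cdot 5 = 120$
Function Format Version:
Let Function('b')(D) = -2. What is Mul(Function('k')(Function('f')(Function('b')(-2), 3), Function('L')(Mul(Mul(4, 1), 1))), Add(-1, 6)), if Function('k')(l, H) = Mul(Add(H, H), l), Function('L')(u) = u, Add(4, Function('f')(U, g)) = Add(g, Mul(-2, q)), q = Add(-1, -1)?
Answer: 120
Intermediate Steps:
q = -2
Function('f')(U, g) = g (Function('f')(U, g) = Add(-4, Add(g, Mul(-2, -2))) = Add(-4, Add(g, 4)) = Add(-4, Add(4, g)) = g)
Function('k')(l, H) = Mul(2, H, l) (Function('k')(l, H) = Mul(Mul(2, H), l) = Mul(2, H, l))
Mul(Function('k')(Function('f')(Function('b')(-2), 3), Function('L')(Mul(Mul(4, 1), 1))), Add(-1, 6)) = Mul(Mul(2, Mul(Mul(4, 1), 1), 3), Add(-1, 6)) = Mul(Mul(2, Mul(4, 1), 3), 5) = Mul(Mul(2, 4, 3), 5) = Mul(24, 5) = 120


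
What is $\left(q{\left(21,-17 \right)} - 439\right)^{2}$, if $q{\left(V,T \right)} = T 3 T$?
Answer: $183184$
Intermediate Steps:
$q{\left(V,T \right)} = 3 T^{2}$ ($q{\left(V,T \right)} = 3 T T = 3 T^{2}$)
$\left(q{\left(21,-17 \right)} - 439\right)^{2} = \left(3 \left(-17\right)^{2} - 439\right)^{2} = \left(3 \cdot 289 - 439\right)^{2} = \left(867 - 439\right)^{2} = 428^{2} = 183184$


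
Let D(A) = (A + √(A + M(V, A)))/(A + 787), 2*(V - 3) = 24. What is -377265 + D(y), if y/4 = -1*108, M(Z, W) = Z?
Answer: -133929507/355 + I*√417/355 ≈ -3.7727e+5 + 0.057523*I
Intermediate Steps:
V = 15 (V = 3 + (½)*24 = 3 + 12 = 15)
y = -432 (y = 4*(-1*108) = 4*(-108) = -432)
D(A) = (A + √(15 + A))/(787 + A) (D(A) = (A + √(A + 15))/(A + 787) = (A + √(15 + A))/(787 + A))
-377265 + D(y) = -377265 + (-432 + √(15 - 432))/(787 - 432) = -377265 + (-432 + √(-417))/355 = -377265 + (-432 + I*√417)/355 = -377265 + (-432/355 + I*√417/355) = -133929507/355 + I*√417/355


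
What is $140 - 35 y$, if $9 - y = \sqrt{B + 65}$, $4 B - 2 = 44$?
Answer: $-175 + \frac{105 \sqrt{34}}{2} \approx 131.13$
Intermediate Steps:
$B = \frac{23}{2}$ ($B = \frac{1}{2} + \frac{1}{4} \cdot 44 = \frac{1}{2} + 11 = \frac{23}{2} \approx 11.5$)
$y = 9 - \frac{3 \sqrt{34}}{2}$ ($y = 9 - \sqrt{\frac{23}{2} + 65} = 9 - \sqrt{\frac{153}{2}} = 9 - \frac{3 \sqrt{34}}{2} \approx 0.25357$)
$140 - 35 y = 140 - 35 \left(9 - \frac{3 \sqrt{34}}{2}\right) = 140 - \left(315 - \frac{105 \sqrt{34}}{2}\right) = -175 + \frac{105 \sqrt{34}}{2}$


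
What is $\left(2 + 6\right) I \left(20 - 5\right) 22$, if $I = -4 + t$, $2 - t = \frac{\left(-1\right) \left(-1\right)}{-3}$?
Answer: $-4400$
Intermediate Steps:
$t = \frac{7}{3}$ ($t = 2 - \frac{\left(-1\right) \left(-1\right)}{-3} = 2 - 1 \left(- \frac{1}{3}\right) = 2 - - \frac{1}{3} = 2 + \frac{1}{3} = \frac{7}{3} \approx 2.3333$)
$I = - \frac{5}{3}$ ($I = -4 + \frac{7}{3} = - \frac{5}{3} \approx -1.6667$)
$\left(2 + 6\right) I \left(20 - 5\right) 22 = \left(2 + 6\right) \left(- \frac{5}{3}\right) \left(20 - 5\right) 22 = 8 \left(- \frac{5}{3}\right) \left(20 - 5\right) 22 = \left(- \frac{40}{3}\right) 15 \cdot 22 = \left(-200\right) 22 = -4400$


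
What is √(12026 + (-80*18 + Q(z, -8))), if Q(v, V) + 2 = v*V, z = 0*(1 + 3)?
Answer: 42*√6 ≈ 102.88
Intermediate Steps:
z = 0 (z = 0*4 = 0)
Q(v, V) = -2 + V*v (Q(v, V) = -2 + v*V = -2 + V*v)
√(12026 + (-80*18 + Q(z, -8))) = √(12026 + (-80*18 + (-2 - 8*0))) = √(12026 + (-1440 + (-2 + 0))) = √(12026 + (-1440 - 2)) = √(12026 - 1442) = √10584 = 42*√6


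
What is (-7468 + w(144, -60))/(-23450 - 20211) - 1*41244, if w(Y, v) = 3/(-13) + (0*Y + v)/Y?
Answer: -280916503195/6811116 ≈ -41244.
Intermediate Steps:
w(Y, v) = -3/13 + v/Y (w(Y, v) = 3*(-1/13) + (0 + v)/Y = -3/13 + v/Y)
(-7468 + w(144, -60))/(-23450 - 20211) - 1*41244 = (-7468 + (-3/13 - 60/144))/(-23450 - 20211) - 1*41244 = (-7468 + (-3/13 - 60*1/144))/(-43661) - 41244 = (-7468 + (-3/13 - 5/12))*(-1/43661) - 41244 = (-7468 - 101/156)*(-1/43661) - 41244 = -1165109/156*(-1/43661) - 41244 = 1165109/6811116 - 41244 = -280916503195/6811116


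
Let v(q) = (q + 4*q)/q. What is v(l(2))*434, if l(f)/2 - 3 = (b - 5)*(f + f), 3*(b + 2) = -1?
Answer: 2170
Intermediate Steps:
b = -7/3 (b = -2 + (⅓)*(-1) = -2 - ⅓ = -7/3 ≈ -2.3333)
l(f) = 6 - 88*f/3 (l(f) = 6 + 2*((-7/3 - 5)*(f + f)) = 6 + 2*(-44*f/3) = 6 - 88*f/3)
v(q) = 5 (v(q) = (5*q)/q = 5)
v(l(2))*434 = 5*434 = 2170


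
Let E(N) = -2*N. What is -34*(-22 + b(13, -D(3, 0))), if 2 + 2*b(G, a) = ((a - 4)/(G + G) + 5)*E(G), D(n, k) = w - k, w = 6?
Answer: 2822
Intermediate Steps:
D(n, k) = 6 - k
b(G, a) = -1 - G*(5 + (-4 + a)/(2*G)) (b(G, a) = -1 + (((a - 4)/(G + G) + 5)*(-2*G))/2 = -1 + (((-4 + a)/((2*G)) + 5)*(-2*G))/2 = -1 + (((-4 + a)*(1/(2*G)) + 5)*(-2*G))/2 = -1 + (((-4 + a)/(2*G) + 5)*(-2*G))/2 = -1 + ((5 + (-4 + a)/(2*G))*(-2*G))/2 = -1 + (-2*G*(5 + (-4 + a)/(2*G)))/2 = -1 - G*(5 + (-4 + a)/(2*G)))
-34*(-22 + b(13, -D(3, 0))) = -34*(-22 + (1 - 5*13 - (-1)*(6 - 1*0)/2)) = -34*(-22 + (1 - 65 - (-1)*(6 + 0)/2)) = -34*(-22 + (1 - 65 - (-1)*6/2)) = -34*(-22 + (1 - 65 - 1/2*(-6))) = -34*(-22 + (1 - 65 + 3)) = -34*(-22 - 61) = -34*(-83) = 2822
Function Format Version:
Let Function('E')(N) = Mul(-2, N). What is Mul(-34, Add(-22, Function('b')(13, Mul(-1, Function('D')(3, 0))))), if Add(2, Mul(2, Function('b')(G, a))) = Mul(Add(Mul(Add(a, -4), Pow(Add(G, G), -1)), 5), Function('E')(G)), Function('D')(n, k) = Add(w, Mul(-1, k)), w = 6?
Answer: 2822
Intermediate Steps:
Function('D')(n, k) = Add(6, Mul(-1, k))
Function('b')(G, a) = Add(-1, Mul(-1, G, Add(5, Mul(Rational(1, 2), Pow(G, -1), Add(-4, a))))) (Function('b')(G, a) = Add(-1, Mul(Rational(1, 2), Mul(Add(Mul(Add(a, -4), Pow(Add(G, G), -1)), 5), Mul(-2, G)))) = Add(-1, Mul(Rational(1, 2), Mul(Add(Mul(Add(-4, a), Pow(Mul(2, G), -1)), 5), Mul(-2, G)))) = Add(-1, Mul(Rational(1, 2), Mul(Add(Mul(Add(-4, a), Mul(Rational(1, 2), Pow(G, -1))), 5), Mul(-2, G)))) = Add(-1, Mul(Rational(1, 2), Mul(Add(Mul(Rational(1, 2), Pow(G, -1), Add(-4, a)), 5), Mul(-2, G)))) = Add(-1, Mul(Rational(1, 2), Mul(Add(5, Mul(Rational(1, 2), Pow(G, -1), Add(-4, a))), Mul(-2, G)))) = Add(-1, Mul(Rational(1, 2), Mul(-2, G, Add(5, Mul(Rational(1, 2), Pow(G, -1), Add(-4, a)))))) = Add(-1, Mul(-1, G, Add(5, Mul(Rational(1, 2), Pow(G, -1), Add(-4, a))))))
Mul(-34, Add(-22, Function('b')(13, Mul(-1, Function('D')(3, 0))))) = Mul(-34, Add(-22, Add(1, Mul(-5, 13), Mul(Rational(-1, 2), Mul(-1, Add(6, Mul(-1, 0))))))) = Mul(-34, Add(-22, Add(1, -65, Mul(Rational(-1, 2), Mul(-1, Add(6, 0)))))) = Mul(-34, Add(-22, Add(1, -65, Mul(Rational(-1, 2), Mul(-1, 6))))) = Mul(-34, Add(-22, Add(1, -65, Mul(Rational(-1, 2), -6)))) = Mul(-34, Add(-22, Add(1, -65, 3))) = Mul(-34, Add(-22, -61)) = Mul(-34, -83) = 2822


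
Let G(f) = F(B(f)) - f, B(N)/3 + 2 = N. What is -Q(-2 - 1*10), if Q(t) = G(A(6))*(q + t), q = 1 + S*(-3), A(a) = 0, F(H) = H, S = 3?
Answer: -120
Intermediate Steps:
B(N) = -6 + 3*N
G(f) = -6 + 2*f (G(f) = (-6 + 3*f) - f = -6 + 2*f)
q = -8 (q = 1 + 3*(-3) = 1 - 9 = -8)
Q(t) = 48 - 6*t (Q(t) = (-6 + 2*0)*(-8 + t) = (-6 + 0)*(-8 + t) = -6*(-8 + t) = 48 - 6*t)
-Q(-2 - 1*10) = -(48 - 6*(-2 - 1*10)) = -(48 - 6*(-2 - 10)) = -(48 - 6*(-12)) = -(48 + 72) = -1*120 = -120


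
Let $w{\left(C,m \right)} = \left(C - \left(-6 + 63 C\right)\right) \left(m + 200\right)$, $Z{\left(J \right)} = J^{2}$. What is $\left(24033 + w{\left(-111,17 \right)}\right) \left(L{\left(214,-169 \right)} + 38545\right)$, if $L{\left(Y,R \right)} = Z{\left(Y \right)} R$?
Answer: $-11695700135691$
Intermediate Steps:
$L{\left(Y,R \right)} = R Y^{2}$ ($L{\left(Y,R \right)} = Y^{2} R = R Y^{2}$)
$w{\left(C,m \right)} = \left(6 - 62 C\right) \left(200 + m\right)$ ($w{\left(C,m \right)} = \left(C - \left(-6 + 63 C\right)\right) \left(200 + m\right) = \left(6 - 62 C\right) \left(200 + m\right)$)
$\left(24033 + w{\left(-111,17 \right)}\right) \left(L{\left(214,-169 \right)} + 38545\right) = \left(24033 + \left(1200 - -1376400 + 6 \cdot 17 - \left(-6882\right) 17\right)\right) \left(- 169 \cdot 214^{2} + 38545\right) = \left(24033 + \left(1200 + 1376400 + 102 + 116994\right)\right) \left(\left(-169\right) 45796 + 38545\right) = \left(24033 + 1494696\right) \left(-7739524 + 38545\right) = 1518729 \left(-7700979\right) = -11695700135691$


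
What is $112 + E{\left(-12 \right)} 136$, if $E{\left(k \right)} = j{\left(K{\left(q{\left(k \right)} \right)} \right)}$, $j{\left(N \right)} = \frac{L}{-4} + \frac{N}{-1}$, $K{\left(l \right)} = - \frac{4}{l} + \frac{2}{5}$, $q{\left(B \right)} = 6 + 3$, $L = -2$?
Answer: $\frac{8372}{45} \approx 186.04$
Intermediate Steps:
$q{\left(B \right)} = 9$
$K{\left(l \right)} = \frac{2}{5} - \frac{4}{l}$ ($K{\left(l \right)} = - \frac{4}{l} + 2 \cdot \frac{1}{5} = - \frac{4}{l} + \frac{2}{5} = \frac{2}{5} - \frac{4}{l}$)
$j{\left(N \right)} = \frac{1}{2} - N$ ($j{\left(N \right)} = - \frac{2}{-4} + \frac{N}{-1} = \left(-2\right) \left(- \frac{1}{4}\right) + N \left(-1\right) = \frac{1}{2} - N$)
$E{\left(k \right)} = \frac{49}{90}$ ($E{\left(k \right)} = \frac{1}{2} - \left(\frac{2}{5} - \frac{4}{9}\right) = \frac{1}{2} - - \frac{2}{45} = \frac{1}{2} + \frac{2}{45} = \frac{49}{90}$)
$112 + E{\left(-12 \right)} 136 = 112 + \frac{49}{90} \cdot 136 = 112 + \frac{3332}{45} = \frac{8372}{45}$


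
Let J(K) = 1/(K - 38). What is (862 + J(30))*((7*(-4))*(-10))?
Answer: 241325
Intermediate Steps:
J(K) = 1/(-38 + K)
(862 + J(30))*((7*(-4))*(-10)) = (862 + 1/(-38 + 30))*((7*(-4))*(-10)) = (862 + 1/(-8))*(-28*(-10)) = (862 - 1/8)*280 = (6895/8)*280 = 241325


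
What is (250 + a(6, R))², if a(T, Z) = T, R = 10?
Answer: 65536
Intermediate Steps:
(250 + a(6, R))² = (250 + 6)² = 256² = 65536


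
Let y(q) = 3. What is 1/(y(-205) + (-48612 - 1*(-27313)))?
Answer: -1/21296 ≈ -4.6957e-5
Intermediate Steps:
1/(y(-205) + (-48612 - 1*(-27313))) = 1/(3 + (-48612 - 1*(-27313))) = 1/(3 + (-48612 + 27313)) = 1/(3 - 21299) = 1/(-21296) = -1/21296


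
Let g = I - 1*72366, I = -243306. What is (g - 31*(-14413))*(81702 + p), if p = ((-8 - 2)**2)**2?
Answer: 12024974962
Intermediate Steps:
g = -315672 (g = -243306 - 1*72366 = -243306 - 72366 = -315672)
p = 10000 (p = ((-10)**2)**2 = 100**2 = 10000)
(g - 31*(-14413))*(81702 + p) = (-315672 - 31*(-14413))*(81702 + 10000) = (-315672 + 446803)*91702 = 131131*91702 = 12024974962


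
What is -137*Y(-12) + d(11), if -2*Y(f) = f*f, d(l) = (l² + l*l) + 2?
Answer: 10108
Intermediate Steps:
d(l) = 2 + 2*l² (d(l) = (l² + l²) + 2 = 2*l² + 2 = 2 + 2*l²)
Y(f) = -f²/2 (Y(f) = -f*f/2 = -f²/2)
-137*Y(-12) + d(11) = -(-137)*(-12)²/2 + (2 + 2*11²) = -(-137)*144/2 + (2 + 2*121) = -137*(-72) + (2 + 242) = 9864 + 244 = 10108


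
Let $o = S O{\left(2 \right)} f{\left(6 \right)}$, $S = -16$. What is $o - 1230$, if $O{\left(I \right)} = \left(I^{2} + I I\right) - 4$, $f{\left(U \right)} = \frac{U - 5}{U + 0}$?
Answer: $- \frac{3722}{3} \approx -1240.7$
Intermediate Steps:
$f{\left(U \right)} = \frac{-5 + U}{U}$
$O{\left(I \right)} = -4 + 2 I^{2}$ ($O{\left(I \right)} = \left(I^{2} + I^{2}\right) - 4 = 2 I^{2} - 4 = -4 + 2 I^{2}$)
$o = - \frac{32}{3}$ ($o = - 16 \left(-4 + 2 \cdot 2^{2}\right) \frac{-5 + 6}{6} = - 16 \left(-4 + 2 \cdot 4\right) \frac{1}{6} \cdot 1 = - 16 \left(-4 + 8\right) \frac{1}{6} = \left(-16\right) 4 \cdot \frac{1}{6} = \left(-64\right) \frac{1}{6} = - \frac{32}{3} \approx -10.667$)
$o - 1230 = - \frac{32}{3} - 1230 = - \frac{3722}{3}$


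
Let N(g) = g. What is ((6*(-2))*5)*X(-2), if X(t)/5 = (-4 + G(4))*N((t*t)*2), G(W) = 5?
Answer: -2400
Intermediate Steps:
X(t) = 10*t² (X(t) = 5*((-4 + 5)*((t*t)*2)) = 5*(1*(t²*2)) = 5*(1*(2*t²)) = 5*(2*t²) = 10*t²)
((6*(-2))*5)*X(-2) = ((6*(-2))*5)*(10*(-2)²) = (-12*5)*(10*4) = -60*40 = -2400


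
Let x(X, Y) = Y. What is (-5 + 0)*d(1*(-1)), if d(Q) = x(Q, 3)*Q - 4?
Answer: 35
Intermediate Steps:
d(Q) = -4 + 3*Q (d(Q) = 3*Q - 4 = -4 + 3*Q)
(-5 + 0)*d(1*(-1)) = (-5 + 0)*(-4 + 3*(1*(-1))) = -5*(-4 + 3*(-1)) = -5*(-4 - 3) = -5*(-7) = 35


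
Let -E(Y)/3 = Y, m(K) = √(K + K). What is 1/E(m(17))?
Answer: -√34/102 ≈ -0.057166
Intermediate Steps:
m(K) = √2*√K (m(K) = √(2*K) = √2*√K)
E(Y) = -3*Y
1/E(m(17)) = 1/(-3*√2*√17) = 1/(-3*√34) = -√34/102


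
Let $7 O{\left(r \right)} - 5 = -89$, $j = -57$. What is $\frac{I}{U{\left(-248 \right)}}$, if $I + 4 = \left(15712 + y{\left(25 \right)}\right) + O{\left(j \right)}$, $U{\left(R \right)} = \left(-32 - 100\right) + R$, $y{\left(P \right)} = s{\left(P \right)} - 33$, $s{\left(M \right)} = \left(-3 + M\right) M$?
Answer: $- \frac{16213}{380} \approx -42.666$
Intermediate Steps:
$s{\left(M \right)} = M \left(-3 + M\right)$
$O{\left(r \right)} = -12$ ($O{\left(r \right)} = \frac{5}{7} + \frac{1}{7} \left(-89\right) = \frac{5}{7} - \frac{89}{7} = -12$)
$y{\left(P \right)} = -33 + P \left(-3 + P\right)$ ($y{\left(P \right)} = P \left(-3 + P\right) - 33 = -33 + P \left(-3 + P\right)$)
$U{\left(R \right)} = -132 + R$
$I = 16213$ ($I = -4 + \left(\left(15712 - \left(33 - 25 \left(-3 + 25\right)\right)\right) - 12\right) = -4 + \left(\left(15712 + \left(-33 + 25 \cdot 22\right)\right) - 12\right) = -4 + \left(\left(15712 + \left(-33 + 550\right)\right) - 12\right) = -4 + \left(\left(15712 + 517\right) - 12\right) = -4 + \left(16229 - 12\right) = -4 + 16217 = 16213$)
$\frac{I}{U{\left(-248 \right)}} = \frac{16213}{-132 - 248} = \frac{16213}{-380} = 16213 \left(- \frac{1}{380}\right) = - \frac{16213}{380}$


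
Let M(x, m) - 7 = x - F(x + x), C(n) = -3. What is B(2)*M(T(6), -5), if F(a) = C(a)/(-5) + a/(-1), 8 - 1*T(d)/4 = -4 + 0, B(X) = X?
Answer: 1504/5 ≈ 300.80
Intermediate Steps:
T(d) = 48 (T(d) = 32 - 4*(-4 + 0) = 32 - 4*(-4) = 32 + 16 = 48)
F(a) = ⅗ - a (F(a) = -3/(-5) + a/(-1) = -3*(-⅕) + a*(-1) = ⅗ - a)
M(x, m) = 32/5 + 3*x (M(x, m) = 7 + (x - (⅗ - (x + x))) = 7 + (x - (⅗ - 2*x)) = 7 + (x + (-⅗ + 2*x)) = 7 + (-⅗ + 3*x) = 32/5 + 3*x)
B(2)*M(T(6), -5) = 2*(32/5 + 3*48) = 2*(32/5 + 144) = 2*(752/5) = 1504/5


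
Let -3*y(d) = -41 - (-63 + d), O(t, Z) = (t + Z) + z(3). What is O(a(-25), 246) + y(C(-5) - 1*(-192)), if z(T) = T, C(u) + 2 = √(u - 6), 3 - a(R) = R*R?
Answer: -317 + I*√11/3 ≈ -317.0 + 1.1055*I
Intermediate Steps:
a(R) = 3 - R² (a(R) = 3 - R*R = 3 - R²)
C(u) = -2 + √(-6 + u) (C(u) = -2 + √(u - 6) = -2 + √(-6 + u))
O(t, Z) = 3 + Z + t (O(t, Z) = (t + Z) + 3 = (Z + t) + 3 = 3 + Z + t)
y(d) = -22/3 + d/3 (y(d) = -(-41 - (-63 + d))/3 = -(-41 + (63 - d))/3 = -(22 - d)/3 = -22/3 + d/3)
O(a(-25), 246) + y(C(-5) - 1*(-192)) = (3 + 246 + (3 - 1*(-25)²)) + (-22/3 + ((-2 + √(-6 - 5)) - 1*(-192))/3) = (3 + 246 + (3 - 1*625)) + (-22/3 + ((-2 + √(-11)) + 192)/3) = (3 + 246 + (3 - 625)) + (-22/3 + ((-2 + I*√11) + 192)/3) = (3 + 246 - 622) + (-22/3 + (190 + I*√11)/3) = -373 + (-22/3 + (190/3 + I*√11/3)) = -373 + (56 + I*√11/3) = -317 + I*√11/3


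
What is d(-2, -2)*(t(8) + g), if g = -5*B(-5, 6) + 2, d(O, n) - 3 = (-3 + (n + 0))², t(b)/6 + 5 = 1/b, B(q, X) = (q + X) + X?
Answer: -1743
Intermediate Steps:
B(q, X) = q + 2*X (B(q, X) = (X + q) + X = q + 2*X)
t(b) = -30 + 6/b
d(O, n) = 3 + (-3 + n)² (d(O, n) = 3 + (-3 + (n + 0))² = 3 + (-3 + n)²)
g = -33 (g = -5*(-5 + 2*6) + 2 = -5*(-5 + 12) + 2 = -5*7 + 2 = -35 + 2 = -33)
d(-2, -2)*(t(8) + g) = (3 + (-3 - 2)²)*((-30 + 6/8) - 33) = (3 + (-5)²)*((-30 + 6*(⅛)) - 33) = (3 + 25)*((-30 + ¾) - 33) = 28*(-117/4 - 33) = 28*(-249/4) = -1743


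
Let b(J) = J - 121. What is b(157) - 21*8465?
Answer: -177729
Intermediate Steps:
b(J) = -121 + J
b(157) - 21*8465 = (-121 + 157) - 21*8465 = 36 - 1*177765 = 36 - 177765 = -177729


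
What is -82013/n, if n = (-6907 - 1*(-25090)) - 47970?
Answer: 82013/29787 ≈ 2.7533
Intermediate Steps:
n = -29787 (n = (-6907 + 25090) - 47970 = 18183 - 47970 = -29787)
-82013/n = -82013/(-29787) = -82013*(-1/29787) = 82013/29787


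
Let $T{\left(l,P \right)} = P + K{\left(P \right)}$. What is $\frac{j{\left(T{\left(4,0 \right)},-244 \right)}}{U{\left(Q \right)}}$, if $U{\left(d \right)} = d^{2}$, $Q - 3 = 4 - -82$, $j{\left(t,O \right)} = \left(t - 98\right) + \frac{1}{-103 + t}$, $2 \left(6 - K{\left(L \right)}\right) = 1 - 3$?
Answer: $- \frac{8737}{760416} \approx -0.01149$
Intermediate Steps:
$K{\left(L \right)} = 7$ ($K{\left(L \right)} = 6 - \frac{1 - 3}{2} = 6 - -1 = 6 + 1 = 7$)
$T{\left(l,P \right)} = 7 + P$ ($T{\left(l,P \right)} = P + 7 = 7 + P$)
$j{\left(t,O \right)} = -98 + t + \frac{1}{-103 + t}$ ($j{\left(t,O \right)} = \left(-98 + t\right) + \frac{1}{-103 + t} = -98 + t + \frac{1}{-103 + t}$)
$Q = 89$ ($Q = 3 + \left(4 - -82\right) = 3 + \left(4 + 82\right) = 3 + 86 = 89$)
$\frac{j{\left(T{\left(4,0 \right)},-244 \right)}}{U{\left(Q \right)}} = \frac{\frac{1}{-103 + \left(7 + 0\right)} \left(10095 + \left(7 + 0\right)^{2} - 201 \left(7 + 0\right)\right)}{89^{2}} = \frac{\frac{1}{-103 + 7} \left(10095 + 7^{2} - 1407\right)}{7921} = \frac{10095 + 49 - 1407}{-96} \cdot \frac{1}{7921} = \left(- \frac{1}{96}\right) 8737 \cdot \frac{1}{7921} = \left(- \frac{8737}{96}\right) \frac{1}{7921} = - \frac{8737}{760416}$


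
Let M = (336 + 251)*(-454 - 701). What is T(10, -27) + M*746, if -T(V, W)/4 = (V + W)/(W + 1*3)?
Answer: -3034660877/6 ≈ -5.0578e+8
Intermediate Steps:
T(V, W) = -4*(V + W)/(3 + W) (T(V, W) = -4*(V + W)/(W + 1*3) = -4*(V + W)/(W + 3) = -4*(V + W)/(3 + W))
M = -677985 (M = 587*(-1155) = -677985)
T(10, -27) + M*746 = 4*(-1*10 - 1*(-27))/(3 - 27) - 677985*746 = 4*(-10 + 27)/(-24) - 505776810 = 4*(-1/24)*17 - 505776810 = -17/6 - 505776810 = -3034660877/6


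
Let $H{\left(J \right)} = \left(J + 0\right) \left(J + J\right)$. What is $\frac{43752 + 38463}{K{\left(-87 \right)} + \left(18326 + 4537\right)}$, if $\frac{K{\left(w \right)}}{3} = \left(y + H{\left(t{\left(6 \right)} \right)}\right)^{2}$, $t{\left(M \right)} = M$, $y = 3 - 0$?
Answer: $\frac{27405}{13246} \approx 2.0689$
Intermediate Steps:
$y = 3$ ($y = 3 + 0 = 3$)
$H{\left(J \right)} = 2 J^{2}$ ($H{\left(J \right)} = J 2 J = 2 J^{2}$)
$K{\left(w \right)} = 16875$ ($K{\left(w \right)} = 3 \left(3 + 2 \cdot 6^{2}\right)^{2} = 3 \left(3 + 2 \cdot 36\right)^{2} = 3 \left(3 + 72\right)^{2} = 3 \cdot 75^{2} = 3 \cdot 5625 = 16875$)
$\frac{43752 + 38463}{K{\left(-87 \right)} + \left(18326 + 4537\right)} = \frac{43752 + 38463}{16875 + \left(18326 + 4537\right)} = \frac{82215}{16875 + 22863} = \frac{82215}{39738} = 82215 \cdot \frac{1}{39738} = \frac{27405}{13246}$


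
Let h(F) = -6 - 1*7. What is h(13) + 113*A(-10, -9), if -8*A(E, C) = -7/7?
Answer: 9/8 ≈ 1.1250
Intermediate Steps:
A(E, C) = 1/8 (A(E, C) = -(-7)/(8*7) = -1/8*(-1) = 1/8)
h(F) = -13 (h(F) = -6 - 7 = -13)
h(13) + 113*A(-10, -9) = -13 + 113*(1/8) = -13 + 113/8 = 9/8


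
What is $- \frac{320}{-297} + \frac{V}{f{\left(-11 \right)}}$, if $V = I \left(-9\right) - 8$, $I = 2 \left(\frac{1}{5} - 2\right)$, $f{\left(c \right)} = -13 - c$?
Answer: $- \frac{16517}{1485} \approx -11.123$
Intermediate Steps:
$I = - \frac{18}{5}$ ($I = 2 \left(\frac{1}{5} - 2\right) = 2 \left(- \frac{9}{5}\right) = - \frac{18}{5} \approx -3.6$)
$V = \frac{122}{5}$ ($V = \left(- \frac{18}{5}\right) \left(-9\right) - 8 = \frac{162}{5} - 8 = \frac{122}{5} \approx 24.4$)
$- \frac{320}{-297} + \frac{V}{f{\left(-11 \right)}} = - \frac{320}{-297} + \frac{122}{5 \left(-13 - -11\right)} = \left(-320\right) \left(- \frac{1}{297}\right) + \frac{122}{5 \left(-13 + 11\right)} = \frac{320}{297} + \frac{122}{5 \left(-2\right)} = \frac{320}{297} + \frac{122}{5} \left(- \frac{1}{2}\right) = \frac{320}{297} - \frac{61}{5} = - \frac{16517}{1485}$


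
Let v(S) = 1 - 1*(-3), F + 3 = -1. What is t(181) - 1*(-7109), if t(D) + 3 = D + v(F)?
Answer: 7291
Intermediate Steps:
F = -4 (F = -3 - 1 = -4)
v(S) = 4 (v(S) = 1 + 3 = 4)
t(D) = 1 + D (t(D) = -3 + (D + 4) = -3 + (4 + D) = 1 + D)
t(181) - 1*(-7109) = (1 + 181) - 1*(-7109) = 182 + 7109 = 7291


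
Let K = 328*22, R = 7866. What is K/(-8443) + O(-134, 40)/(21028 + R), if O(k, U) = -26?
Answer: -104359311/121976021 ≈ -0.85557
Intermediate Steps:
K = 7216
K/(-8443) + O(-134, 40)/(21028 + R) = 7216/(-8443) - 26/(21028 + 7866) = 7216*(-1/8443) - 26/28894 = -7216/8443 - 26*1/28894 = -7216/8443 - 13/14447 = -104359311/121976021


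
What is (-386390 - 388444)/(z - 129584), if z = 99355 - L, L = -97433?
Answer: -387417/33602 ≈ -11.530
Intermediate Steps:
z = 196788 (z = 99355 - 1*(-97433) = 99355 + 97433 = 196788)
(-386390 - 388444)/(z - 129584) = (-386390 - 388444)/(196788 - 129584) = -774834/67204 = -774834*1/67204 = -387417/33602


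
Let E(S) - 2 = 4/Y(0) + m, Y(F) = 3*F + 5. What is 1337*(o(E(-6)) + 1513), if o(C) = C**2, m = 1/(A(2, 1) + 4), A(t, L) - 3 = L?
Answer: 3254911793/1600 ≈ 2.0343e+6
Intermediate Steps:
Y(F) = 5 + 3*F
A(t, L) = 3 + L
m = 1/8 (m = 1/((3 + 1) + 4) = 1/(4 + 4) = 1/8 ≈ 0.12500)
E(S) = 117/40 (E(S) = 2 + (4/(5 + 3*0) + 1/8) = 2 + (4/(5 + 0) + 1/8) = 2 + (4/5 + 1/8) = 2 + 37/40 = 117/40)
1337*(o(E(-6)) + 1513) = 1337*((117/40)**2 + 1513) = 1337*(13689/1600 + 1513) = 1337*(2434489/1600) = 3254911793/1600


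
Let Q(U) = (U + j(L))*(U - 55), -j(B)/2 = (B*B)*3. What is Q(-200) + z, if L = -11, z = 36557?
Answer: 272687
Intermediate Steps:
j(B) = -6*B² (j(B) = -2*B*B*3 = -2*B²*3 = -6*B²)
Q(U) = (-726 + U)*(-55 + U) (Q(U) = (U - 6*(-11)²)*(U - 55) = (U - 6*121)*(-55 + U) = (U - 726)*(-55 + U) = (-726 + U)*(-55 + U))
Q(-200) + z = (39930 + (-200)² - 781*(-200)) + 36557 = (39930 + 40000 + 156200) + 36557 = 236130 + 36557 = 272687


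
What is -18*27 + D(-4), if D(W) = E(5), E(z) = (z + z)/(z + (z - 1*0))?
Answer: -485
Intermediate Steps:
E(z) = 1 (E(z) = (2*z)/(z + (z + 0)) = (2*z)/(z + z) = (2*z)/((2*z)) = (2*z)*(1/(2*z)) = 1)
D(W) = 1
-18*27 + D(-4) = -18*27 + 1 = -486 + 1 = -485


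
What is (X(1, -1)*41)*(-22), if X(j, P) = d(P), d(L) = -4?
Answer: 3608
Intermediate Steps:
X(j, P) = -4
(X(1, -1)*41)*(-22) = -4*41*(-22) = -164*(-22) = 3608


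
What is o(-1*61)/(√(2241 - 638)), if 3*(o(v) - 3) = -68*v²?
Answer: -253019*√1603/4809 ≈ -2106.5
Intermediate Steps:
o(v) = 3 - 68*v²/3 (o(v) = 3 + (-68*v²)/3 = 3 - 68*v²/3)
o(-1*61)/(√(2241 - 638)) = (3 - 68*(-1*61)²/3)/(√(2241 - 638)) = (3 - 68/3*(-61)²)/(√1603) = (3 - 68/3*3721)*(√1603/1603) = (3 - 253028/3)*(√1603/1603) = -253019*√1603/4809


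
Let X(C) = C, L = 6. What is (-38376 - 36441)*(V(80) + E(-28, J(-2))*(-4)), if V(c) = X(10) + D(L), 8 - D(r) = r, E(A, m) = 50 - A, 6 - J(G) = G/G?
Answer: 22445100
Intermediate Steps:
J(G) = 5 (J(G) = 6 - G/G = 6 - 1*1 = 6 - 1 = 5)
D(r) = 8 - r
V(c) = 12 (V(c) = 10 + (8 - 1*6) = 10 + (8 - 6) = 10 + 2 = 12)
(-38376 - 36441)*(V(80) + E(-28, J(-2))*(-4)) = (-38376 - 36441)*(12 + (50 - 1*(-28))*(-4)) = -74817*(12 + (50 + 28)*(-4)) = -74817*(12 + 78*(-4)) = -74817*(12 - 312) = -74817*(-300) = 22445100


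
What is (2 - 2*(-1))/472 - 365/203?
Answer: -42867/23954 ≈ -1.7896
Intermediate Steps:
(2 - 2*(-1))/472 - 365/203 = (2 + 2)*(1/472) - 365*1/203 = 4*(1/472) - 365/203 = 1/118 - 365/203 = -42867/23954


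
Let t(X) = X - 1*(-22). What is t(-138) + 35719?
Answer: 35603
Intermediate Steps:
t(X) = 22 + X (t(X) = X + 22 = 22 + X)
t(-138) + 35719 = (22 - 138) + 35719 = -116 + 35719 = 35603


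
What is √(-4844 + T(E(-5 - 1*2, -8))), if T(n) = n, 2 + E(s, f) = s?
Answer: I*√4853 ≈ 69.663*I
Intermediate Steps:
E(s, f) = -2 + s
√(-4844 + T(E(-5 - 1*2, -8))) = √(-4844 + (-2 + (-5 - 1*2))) = √(-4844 + (-2 + (-5 - 2))) = √(-4844 + (-2 - 7)) = √(-4844 - 9) = √(-4853) = I*√4853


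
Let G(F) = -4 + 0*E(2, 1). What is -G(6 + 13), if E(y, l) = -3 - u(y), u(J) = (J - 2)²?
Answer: 4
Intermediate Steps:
u(J) = (-2 + J)²
E(y, l) = -3 - (-2 + y)²
G(F) = -4 (G(F) = -4 + 0*(-3 - (-2 + 2)²) = -4 + 0*(-3 - 1*0²) = -4 + 0*(-3 - 1*0) = -4 + 0*(-3 + 0) = -4 + 0*(-3) = -4 + 0 = -4)
-G(6 + 13) = -1*(-4) = 4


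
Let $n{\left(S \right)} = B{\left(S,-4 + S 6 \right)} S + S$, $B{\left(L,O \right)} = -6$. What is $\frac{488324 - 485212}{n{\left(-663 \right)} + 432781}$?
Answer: $\frac{389}{54512} \approx 0.007136$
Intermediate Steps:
$n{\left(S \right)} = - 5 S$ ($n{\left(S \right)} = - 6 S + S = - 5 S$)
$\frac{488324 - 485212}{n{\left(-663 \right)} + 432781} = \frac{488324 - 485212}{\left(-5\right) \left(-663\right) + 432781} = \frac{3112}{3315 + 432781} = \frac{3112}{436096} = 3112 \cdot \frac{1}{436096} = \frac{389}{54512}$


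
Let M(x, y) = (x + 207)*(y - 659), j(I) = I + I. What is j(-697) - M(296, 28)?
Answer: 315999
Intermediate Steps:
j(I) = 2*I
M(x, y) = (-659 + y)*(207 + x) (M(x, y) = (207 + x)*(-659 + y) = (-659 + y)*(207 + x))
j(-697) - M(296, 28) = 2*(-697) - (-136413 - 659*296 + 207*28 + 296*28) = -1394 - (-136413 - 195064 + 5796 + 8288) = -1394 - 1*(-317393) = -1394 + 317393 = 315999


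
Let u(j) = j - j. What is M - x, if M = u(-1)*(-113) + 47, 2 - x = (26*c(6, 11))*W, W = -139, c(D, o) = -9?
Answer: 32571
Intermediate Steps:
u(j) = 0
x = -32524 (x = 2 - 26*(-9)*(-139) = 2 - (-234)*(-139) = 2 - 1*32526 = 2 - 32526 = -32524)
M = 47 (M = 0*(-113) + 47 = 0 + 47 = 47)
M - x = 47 - 1*(-32524) = 47 + 32524 = 32571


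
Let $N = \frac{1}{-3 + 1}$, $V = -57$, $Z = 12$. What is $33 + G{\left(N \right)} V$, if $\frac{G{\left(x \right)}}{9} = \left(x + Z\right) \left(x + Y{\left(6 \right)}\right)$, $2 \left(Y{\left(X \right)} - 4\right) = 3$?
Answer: $- \frac{58929}{2} \approx -29465.0$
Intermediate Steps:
$Y{\left(X \right)} = \frac{11}{2}$ ($Y{\left(X \right)} = 4 + \frac{1}{2} \cdot 3 = 4 + \frac{3}{2} = \frac{11}{2}$)
$N = - \frac{1}{2}$ ($N = \frac{1}{-2} = - \frac{1}{2} \approx -0.5$)
$G{\left(x \right)} = 9 \left(12 + x\right) \left(\frac{11}{2} + x\right)$ ($G{\left(x \right)} = 9 \left(x + 12\right) \left(x + \frac{11}{2}\right) = 9 \left(12 + x\right) \left(\frac{11}{2} + x\right)$)
$33 + G{\left(N \right)} V = 33 + \left(594 + 9 \left(- \frac{1}{2}\right)^{2} + \frac{315}{2} \left(- \frac{1}{2}\right)\right) \left(-57\right) = 33 + \left(594 + 9 \cdot \frac{1}{4} - \frac{315}{4}\right) \left(-57\right) = 33 + \left(594 + \frac{9}{4} - \frac{315}{4}\right) \left(-57\right) = 33 + \frac{1035}{2} \left(-57\right) = 33 - \frac{58995}{2} = - \frac{58929}{2}$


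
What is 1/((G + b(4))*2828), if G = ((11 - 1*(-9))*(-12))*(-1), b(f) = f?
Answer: 1/690032 ≈ 1.4492e-6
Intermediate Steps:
G = 240 (G = ((11 + 9)*(-12))*(-1) = (20*(-12))*(-1) = -240*(-1) = 240)
1/((G + b(4))*2828) = 1/((240 + 4)*2828) = (1/2828)/244 = (1/244)*(1/2828) = 1/690032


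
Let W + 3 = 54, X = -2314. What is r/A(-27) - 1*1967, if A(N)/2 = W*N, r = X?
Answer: -2707402/1377 ≈ -1966.2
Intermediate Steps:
r = -2314
W = 51 (W = -3 + 54 = 51)
A(N) = 102*N (A(N) = 2*(51*N) = 102*N)
r/A(-27) - 1*1967 = -2314/(102*(-27)) - 1*1967 = -2314/(-2754) - 1967 = -2314*(-1/2754) - 1967 = 1157/1377 - 1967 = -2707402/1377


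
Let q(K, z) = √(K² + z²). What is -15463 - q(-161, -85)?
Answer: -15463 - √33146 ≈ -15645.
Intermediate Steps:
-15463 - q(-161, -85) = -15463 - √((-161)² + (-85)²) = -15463 - √(25921 + 7225) = -15463 - √33146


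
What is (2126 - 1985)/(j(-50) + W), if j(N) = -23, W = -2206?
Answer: -47/743 ≈ -0.063257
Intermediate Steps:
(2126 - 1985)/(j(-50) + W) = (2126 - 1985)/(-23 - 2206) = 141/(-2229) = 141*(-1/2229) = -47/743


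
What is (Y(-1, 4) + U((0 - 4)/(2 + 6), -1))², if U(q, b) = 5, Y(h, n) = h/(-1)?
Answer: 36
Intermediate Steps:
Y(h, n) = -h (Y(h, n) = h*(-1) = -h)
(Y(-1, 4) + U((0 - 4)/(2 + 6), -1))² = (-1*(-1) + 5)² = (1 + 5)² = 6² = 36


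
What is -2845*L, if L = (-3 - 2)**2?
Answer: -71125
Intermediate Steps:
L = 25 (L = (-5)**2 = 25)
-2845*L = -2845*25 = -71125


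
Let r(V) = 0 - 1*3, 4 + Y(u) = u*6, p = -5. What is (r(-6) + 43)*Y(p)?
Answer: -1360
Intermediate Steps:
Y(u) = -4 + 6*u (Y(u) = -4 + u*6 = -4 + 6*u)
r(V) = -3 (r(V) = 0 - 3 = -3)
(r(-6) + 43)*Y(p) = (-3 + 43)*(-4 + 6*(-5)) = 40*(-4 - 30) = 40*(-34) = -1360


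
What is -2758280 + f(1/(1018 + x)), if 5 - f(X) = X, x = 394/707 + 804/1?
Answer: -3554169735407/1288548 ≈ -2.7583e+6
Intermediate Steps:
x = 568822/707 (x = 394*(1/707) + 804*1 = 394/707 + 804 = 568822/707 ≈ 804.56)
f(X) = 5 - X
-2758280 + f(1/(1018 + x)) = -2758280 + (5 - 1/(1018 + 568822/707)) = -2758280 + (5 - 1/1288548/707) = -2758280 + (5 - 1*707/1288548) = -2758280 + (5 - 707/1288548) = -2758280 + 6442033/1288548 = -3554169735407/1288548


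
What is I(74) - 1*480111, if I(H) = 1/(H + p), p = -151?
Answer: -36968548/77 ≈ -4.8011e+5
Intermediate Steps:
I(H) = 1/(-151 + H) (I(H) = 1/(H - 151) = 1/(-151 + H))
I(74) - 1*480111 = 1/(-151 + 74) - 1*480111 = 1/(-77) - 480111 = -1/77 - 480111 = -36968548/77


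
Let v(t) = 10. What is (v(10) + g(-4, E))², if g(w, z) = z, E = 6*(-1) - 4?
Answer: 0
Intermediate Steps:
E = -10 (E = -6 - 4 = -10)
(v(10) + g(-4, E))² = (10 - 10)² = 0² = 0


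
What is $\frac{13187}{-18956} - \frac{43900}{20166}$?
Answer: $- \frac{549048721}{191133348} \approx -2.8726$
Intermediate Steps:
$\frac{13187}{-18956} - \frac{43900}{20166} = 13187 \left(- \frac{1}{18956}\right) - \frac{21950}{10083} = - \frac{13187}{18956} - \frac{21950}{10083} = - \frac{549048721}{191133348}$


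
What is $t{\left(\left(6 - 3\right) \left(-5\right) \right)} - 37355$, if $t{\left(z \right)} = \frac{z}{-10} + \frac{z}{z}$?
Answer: $- \frac{74705}{2} \approx -37353.0$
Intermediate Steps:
$t{\left(z \right)} = 1 - \frac{z}{10}$ ($t{\left(z \right)} = z \left(- \frac{1}{10}\right) + 1 = - \frac{z}{10} + 1 = 1 - \frac{z}{10}$)
$t{\left(\left(6 - 3\right) \left(-5\right) \right)} - 37355 = \left(1 - \frac{\left(6 - 3\right) \left(-5\right)}{10}\right) - 37355 = \left(1 - \frac{3 \left(-5\right)}{10}\right) - 37355 = \left(1 - - \frac{3}{2}\right) - 37355 = \left(1 + \frac{3}{2}\right) - 37355 = \frac{5}{2} - 37355 = - \frac{74705}{2}$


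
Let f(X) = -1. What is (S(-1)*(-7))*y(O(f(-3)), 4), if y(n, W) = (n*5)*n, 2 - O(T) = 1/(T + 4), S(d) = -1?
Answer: 875/9 ≈ 97.222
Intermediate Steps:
O(T) = 2 - 1/(4 + T) (O(T) = 2 - 1/(T + 4) = 2 - 1/(4 + T))
y(n, W) = 5*n² (y(n, W) = (5*n)*n = 5*n²)
(S(-1)*(-7))*y(O(f(-3)), 4) = (-1*(-7))*(5*((7 + 2*(-1))/(4 - 1))²) = 7*(5*((7 - 2)/3)²) = 7*(5*((⅓)*5)²) = 7*(5*(5/3)²) = 7*(5*(25/9)) = 7*(125/9) = 875/9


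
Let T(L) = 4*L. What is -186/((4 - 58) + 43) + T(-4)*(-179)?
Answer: 31690/11 ≈ 2880.9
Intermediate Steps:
-186/((4 - 58) + 43) + T(-4)*(-179) = -186/((4 - 58) + 43) + (4*(-4))*(-179) = -186/(-54 + 43) - 16*(-179) = -186/(-11) + 2864 = -186*(-1/11) + 2864 = 186/11 + 2864 = 31690/11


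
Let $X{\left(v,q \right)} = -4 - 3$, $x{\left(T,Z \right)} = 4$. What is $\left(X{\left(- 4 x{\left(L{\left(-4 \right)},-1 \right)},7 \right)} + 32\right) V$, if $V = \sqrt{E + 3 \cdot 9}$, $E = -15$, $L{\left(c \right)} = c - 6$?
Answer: $50 \sqrt{3} \approx 86.603$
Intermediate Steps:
$L{\left(c \right)} = -6 + c$ ($L{\left(c \right)} = c - 6 = -6 + c$)
$V = 2 \sqrt{3}$ ($V = \sqrt{-15 + 3 \cdot 9} = \sqrt{-15 + 27} = \sqrt{12} = 2 \sqrt{3} \approx 3.4641$)
$X{\left(v,q \right)} = -7$ ($X{\left(v,q \right)} = -4 - 3 = -7$)
$\left(X{\left(- 4 x{\left(L{\left(-4 \right)},-1 \right)},7 \right)} + 32\right) V = \left(-7 + 32\right) 2 \sqrt{3} = 25 \cdot 2 \sqrt{3} = 50 \sqrt{3}$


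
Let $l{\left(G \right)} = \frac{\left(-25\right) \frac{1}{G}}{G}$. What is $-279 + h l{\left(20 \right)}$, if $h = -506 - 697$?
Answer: $- \frac{3261}{16} \approx -203.81$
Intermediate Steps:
$h = -1203$
$l{\left(G \right)} = - \frac{25}{G^{2}}$
$-279 + h l{\left(20 \right)} = -279 - 1203 \left(- \frac{25}{400}\right) = -279 - 1203 \left(\left(-25\right) \frac{1}{400}\right) = -279 - - \frac{1203}{16} = -279 + \frac{1203}{16} = - \frac{3261}{16}$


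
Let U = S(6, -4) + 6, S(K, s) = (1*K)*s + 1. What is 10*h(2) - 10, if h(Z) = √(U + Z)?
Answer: -10 + 10*I*√15 ≈ -10.0 + 38.73*I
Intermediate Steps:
S(K, s) = 1 + K*s (S(K, s) = K*s + 1 = 1 + K*s)
U = -17 (U = (1 + 6*(-4)) + 6 = (1 - 24) + 6 = -23 + 6 = -17)
h(Z) = √(-17 + Z)
10*h(2) - 10 = 10*√(-17 + 2) - 10 = 10*√(-15) - 10 = 10*(I*√15) - 10 = 10*I*√15 - 10 = -10 + 10*I*√15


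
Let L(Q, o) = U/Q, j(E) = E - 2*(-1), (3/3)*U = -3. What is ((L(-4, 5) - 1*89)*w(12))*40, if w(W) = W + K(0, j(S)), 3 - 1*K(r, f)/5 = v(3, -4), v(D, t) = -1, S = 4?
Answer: -112960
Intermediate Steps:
U = -3
j(E) = 2 + E (j(E) = E + 2 = 2 + E)
L(Q, o) = -3/Q
K(r, f) = 20 (K(r, f) = 15 - 5*(-1) = 15 + 5 = 20)
w(W) = 20 + W (w(W) = W + 20 = 20 + W)
((L(-4, 5) - 1*89)*w(12))*40 = ((-3/(-4) - 1*89)*(20 + 12))*40 = ((-3*(-¼) - 89)*32)*40 = ((¾ - 89)*32)*40 = -353/4*32*40 = -2824*40 = -112960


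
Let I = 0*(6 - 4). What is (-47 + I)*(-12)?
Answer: 564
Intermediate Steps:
I = 0 (I = 0*2 = 0)
(-47 + I)*(-12) = (-47 + 0)*(-12) = -47*(-12) = 564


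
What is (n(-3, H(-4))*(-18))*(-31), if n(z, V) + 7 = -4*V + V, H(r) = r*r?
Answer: -30690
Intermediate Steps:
H(r) = r²
n(z, V) = -7 - 3*V (n(z, V) = -7 + (-4*V + V) = -7 - 3*V)
(n(-3, H(-4))*(-18))*(-31) = ((-7 - 3*(-4)²)*(-18))*(-31) = ((-7 - 3*16)*(-18))*(-31) = ((-7 - 48)*(-18))*(-31) = -55*(-18)*(-31) = 990*(-31) = -30690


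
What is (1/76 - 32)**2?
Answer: 5909761/5776 ≈ 1023.2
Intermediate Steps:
(1/76 - 32)**2 = (-2431/76)**2 = 5909761/5776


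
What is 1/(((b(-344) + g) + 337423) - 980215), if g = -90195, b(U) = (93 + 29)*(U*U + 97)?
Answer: 1/13715839 ≈ 7.2908e-8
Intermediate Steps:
b(U) = 11834 + 122*U**2 (b(U) = 122*(U**2 + 97) = 122*(97 + U**2) = 11834 + 122*U**2)
1/(((b(-344) + g) + 337423) - 980215) = 1/((((11834 + 122*(-344)**2) - 90195) + 337423) - 980215) = 1/((((11834 + 122*118336) - 90195) + 337423) - 980215) = 1/((((11834 + 14436992) - 90195) + 337423) - 980215) = 1/(((14448826 - 90195) + 337423) - 980215) = 1/((14358631 + 337423) - 980215) = 1/(14696054 - 980215) = 1/13715839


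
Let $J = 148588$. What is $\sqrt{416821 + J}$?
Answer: $\sqrt{565409} \approx 751.94$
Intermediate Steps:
$\sqrt{416821 + J} = \sqrt{416821 + 148588} = \sqrt{565409}$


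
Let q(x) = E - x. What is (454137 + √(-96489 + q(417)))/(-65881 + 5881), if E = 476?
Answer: -151379/20000 - I*√96430/60000 ≈ -7.5689 - 0.0051755*I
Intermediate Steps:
q(x) = 476 - x
(454137 + √(-96489 + q(417)))/(-65881 + 5881) = (454137 + √(-96489 + (476 - 1*417)))/(-65881 + 5881) = (454137 + √(-96489 + (476 - 417)))/(-60000) = (454137 + √(-96489 + 59))*(-1/60000) = (454137 + √(-96430))*(-1/60000) = (454137 + I*√96430)*(-1/60000) = -151379/20000 - I*√96430/60000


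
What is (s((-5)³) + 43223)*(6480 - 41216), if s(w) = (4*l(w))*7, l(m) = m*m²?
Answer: 1898123605872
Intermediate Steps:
l(m) = m³
s(w) = 28*w³ (s(w) = (4*w³)*7 = 28*w³)
(s((-5)³) + 43223)*(6480 - 41216) = (28*((-5)³)³ + 43223)*(6480 - 41216) = (28*(-125)³ + 43223)*(-34736) = (28*(-1953125) + 43223)*(-34736) = (-54687500 + 43223)*(-34736) = -54644277*(-34736) = 1898123605872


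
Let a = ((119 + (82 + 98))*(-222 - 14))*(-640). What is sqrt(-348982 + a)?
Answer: sqrt(44811978) ≈ 6694.2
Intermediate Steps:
a = 45160960 (a = ((119 + 180)*(-236))*(-640) = (299*(-236))*(-640) = -70564*(-640) = 45160960)
sqrt(-348982 + a) = sqrt(-348982 + 45160960) = sqrt(44811978)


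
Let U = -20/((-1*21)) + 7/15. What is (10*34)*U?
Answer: 10132/21 ≈ 482.48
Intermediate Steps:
U = 149/105 (U = -20/(-21) + 7*(1/15) = -20*(-1/21) + 7/15 = 20/21 + 7/15 = 149/105 ≈ 1.4190)
(10*34)*U = (10*34)*(149/105) = 340*(149/105) = 10132/21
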